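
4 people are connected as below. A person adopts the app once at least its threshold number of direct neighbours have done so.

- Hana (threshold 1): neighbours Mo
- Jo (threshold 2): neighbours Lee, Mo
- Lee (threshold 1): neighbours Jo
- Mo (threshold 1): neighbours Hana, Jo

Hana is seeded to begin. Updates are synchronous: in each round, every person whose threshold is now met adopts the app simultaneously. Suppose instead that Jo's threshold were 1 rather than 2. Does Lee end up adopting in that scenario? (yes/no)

With Jo's threshold at 1:
Round 1 — Hana adopts the app (initial).
Round 2 — checking thresholds:
  Mo: 1 of 2 neighbours ≥ 1, adopts the app.
Round 3 — checking thresholds:
  Jo: 1 of 2 neighbours ≥ 1, adopts the app.
Round 4 — checking thresholds:
  Lee: 1 of 1 neighbours ≥ 1, adopts the app.
Round 5 — no new adoptions; cascade stops.

yes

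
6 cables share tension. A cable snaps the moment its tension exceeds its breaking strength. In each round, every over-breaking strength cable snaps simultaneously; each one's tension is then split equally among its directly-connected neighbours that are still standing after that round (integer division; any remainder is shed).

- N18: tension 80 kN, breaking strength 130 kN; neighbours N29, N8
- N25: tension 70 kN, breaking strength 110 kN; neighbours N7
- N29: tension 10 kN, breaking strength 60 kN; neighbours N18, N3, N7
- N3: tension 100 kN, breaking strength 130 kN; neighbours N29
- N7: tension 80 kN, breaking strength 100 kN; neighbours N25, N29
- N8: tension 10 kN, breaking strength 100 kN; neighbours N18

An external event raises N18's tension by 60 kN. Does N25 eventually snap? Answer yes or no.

Round 1 — N18 at 140 > 130. N18 snaps.
  N18 sheds 140 kN to N29, N8: 70 each.
    N29: 10+70 = 80 > 60
    N8: 10+70 = 80 ≤ 100
Round 2 — N29 snaps.
  N29 sheds 80 kN to N3, N7: 40 each.
    N3: 100+40 = 140 > 130
    N7: 80+40 = 120 > 100
Round 3 — N3, N7 snap.
  N3 sheds 140 kN: no online neighbours, lost.
  N7 sheds 120 kN to N25: 120 each.
    N25: 70+120 = 190 > 110
Round 4 — N25 snaps.
  N25 sheds 190 kN: no online neighbours, lost.
No further breaks.

yes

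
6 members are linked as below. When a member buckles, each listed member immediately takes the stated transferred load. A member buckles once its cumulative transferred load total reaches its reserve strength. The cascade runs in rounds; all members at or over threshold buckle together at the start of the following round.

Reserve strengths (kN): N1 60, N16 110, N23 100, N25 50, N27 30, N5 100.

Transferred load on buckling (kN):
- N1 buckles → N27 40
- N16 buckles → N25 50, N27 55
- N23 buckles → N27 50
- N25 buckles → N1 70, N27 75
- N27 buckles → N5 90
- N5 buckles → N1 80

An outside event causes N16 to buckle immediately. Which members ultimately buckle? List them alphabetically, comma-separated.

N1, N16, N25, N27

Round 1 — N16 buckles (initial).
  N25: +50 → 50 ≥ 50
  N27: +55 → 55 ≥ 30
Round 2 — N25, N27 buckle.
  N1: +70 → 70 ≥ 60
  N5: +90 → 90 < 100
Round 3 — N1 buckles.
No further bucklings.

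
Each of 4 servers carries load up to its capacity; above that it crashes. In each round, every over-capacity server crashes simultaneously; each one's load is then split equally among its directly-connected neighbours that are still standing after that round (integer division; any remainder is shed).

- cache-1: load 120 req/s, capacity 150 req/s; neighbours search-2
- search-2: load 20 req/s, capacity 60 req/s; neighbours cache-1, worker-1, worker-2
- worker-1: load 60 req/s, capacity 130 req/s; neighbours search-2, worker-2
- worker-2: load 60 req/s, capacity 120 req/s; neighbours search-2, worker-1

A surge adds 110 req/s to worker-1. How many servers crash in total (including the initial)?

4

Round 1 — worker-1 at 170 > 130. worker-1 crashes.
  worker-1 sheds 170 req/s to search-2, worker-2: 85 each.
    search-2: 20+85 = 105 > 60
    worker-2: 60+85 = 145 > 120
Round 2 — search-2, worker-2 crash.
  search-2 sheds 105 req/s to cache-1: 105 each.
    cache-1: 120+105 = 225 > 150
  worker-2 sheds 145 req/s: no online neighbours, lost.
Round 3 — cache-1 crashes.
  cache-1 sheds 225 req/s: no online neighbours, lost.
No further crashes.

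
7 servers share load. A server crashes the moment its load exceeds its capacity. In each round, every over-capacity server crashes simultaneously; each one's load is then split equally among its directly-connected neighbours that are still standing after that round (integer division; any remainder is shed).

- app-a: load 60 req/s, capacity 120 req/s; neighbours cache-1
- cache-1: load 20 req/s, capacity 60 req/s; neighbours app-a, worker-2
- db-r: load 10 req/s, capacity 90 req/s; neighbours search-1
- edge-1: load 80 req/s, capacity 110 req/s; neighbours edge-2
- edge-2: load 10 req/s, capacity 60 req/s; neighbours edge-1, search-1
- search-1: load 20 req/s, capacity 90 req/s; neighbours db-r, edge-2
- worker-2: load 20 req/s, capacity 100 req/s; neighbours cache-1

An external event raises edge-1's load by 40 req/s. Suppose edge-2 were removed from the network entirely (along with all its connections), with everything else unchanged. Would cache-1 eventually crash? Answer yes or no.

no

With edge-2 removed:
Round 1 — edge-1 at 120 > 110. edge-1 crashes.
  edge-1 sheds 120 req/s: no online neighbours, lost.
No further crashes.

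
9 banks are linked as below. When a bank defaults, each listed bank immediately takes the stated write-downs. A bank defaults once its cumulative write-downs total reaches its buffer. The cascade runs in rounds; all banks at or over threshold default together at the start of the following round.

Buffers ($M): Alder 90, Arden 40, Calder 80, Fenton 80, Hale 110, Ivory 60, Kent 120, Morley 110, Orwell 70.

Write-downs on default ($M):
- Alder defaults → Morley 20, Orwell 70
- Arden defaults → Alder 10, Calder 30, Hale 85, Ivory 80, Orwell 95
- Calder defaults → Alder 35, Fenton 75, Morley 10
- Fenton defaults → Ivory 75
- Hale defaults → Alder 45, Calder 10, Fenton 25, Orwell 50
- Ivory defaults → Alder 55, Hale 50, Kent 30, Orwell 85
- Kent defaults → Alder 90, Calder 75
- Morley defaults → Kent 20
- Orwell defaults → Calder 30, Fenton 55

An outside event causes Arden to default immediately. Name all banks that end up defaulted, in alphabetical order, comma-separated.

Alder, Arden, Fenton, Hale, Ivory, Orwell

Round 1 — Arden defaults (initial).
  Alder: +10 → 10 < 90
  Calder: +30 → 30 < 80
  Hale: +85 → 85 < 110
  Ivory: +80 → 80 ≥ 60
  Orwell: +95 → 95 ≥ 70
Round 2 — Ivory, Orwell default.
  Alder: +55 → 65 < 90
  Calder: +30 → 60 < 80
  Fenton: +55 → 55 < 80
  Hale: +50 → 135 ≥ 110
  Kent: +30 → 30 < 120
Round 3 — Hale defaults.
  Alder: +45 → 110 ≥ 90
  Calder: +10 → 70 < 80
  Fenton: +25 → 80 ≥ 80
Round 4 — Alder, Fenton default.
  Morley: +20 → 20 < 110
No further defaults.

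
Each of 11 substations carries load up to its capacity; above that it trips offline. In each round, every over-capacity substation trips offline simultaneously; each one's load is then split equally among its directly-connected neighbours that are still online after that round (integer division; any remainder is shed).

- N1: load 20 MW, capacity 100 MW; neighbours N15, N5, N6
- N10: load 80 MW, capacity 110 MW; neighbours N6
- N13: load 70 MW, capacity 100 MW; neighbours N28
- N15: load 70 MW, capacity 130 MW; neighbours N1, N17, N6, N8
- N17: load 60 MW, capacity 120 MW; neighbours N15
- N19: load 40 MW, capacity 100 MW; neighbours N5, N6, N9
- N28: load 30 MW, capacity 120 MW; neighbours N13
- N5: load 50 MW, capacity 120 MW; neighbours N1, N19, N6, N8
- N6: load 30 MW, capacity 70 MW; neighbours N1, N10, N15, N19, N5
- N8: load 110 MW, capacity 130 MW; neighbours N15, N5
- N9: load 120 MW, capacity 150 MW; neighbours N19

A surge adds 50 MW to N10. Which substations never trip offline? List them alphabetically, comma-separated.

N1, N13, N15, N17, N19, N28, N5, N8, N9

Round 1 — N10 at 130 > 110. N10 trips offline.
  N10 sheds 130 MW to N6: 130 each.
    N6: 30+130 = 160 > 70
Round 2 — N6 trips offline.
  N6 sheds 160 MW to N1, N15, N19, N5: 40 each.
    N1: 20+40 = 60 ≤ 100
    N15: 70+40 = 110 ≤ 130
    N19: 40+40 = 80 ≤ 100
    N5: 50+40 = 90 ≤ 120
No further trips.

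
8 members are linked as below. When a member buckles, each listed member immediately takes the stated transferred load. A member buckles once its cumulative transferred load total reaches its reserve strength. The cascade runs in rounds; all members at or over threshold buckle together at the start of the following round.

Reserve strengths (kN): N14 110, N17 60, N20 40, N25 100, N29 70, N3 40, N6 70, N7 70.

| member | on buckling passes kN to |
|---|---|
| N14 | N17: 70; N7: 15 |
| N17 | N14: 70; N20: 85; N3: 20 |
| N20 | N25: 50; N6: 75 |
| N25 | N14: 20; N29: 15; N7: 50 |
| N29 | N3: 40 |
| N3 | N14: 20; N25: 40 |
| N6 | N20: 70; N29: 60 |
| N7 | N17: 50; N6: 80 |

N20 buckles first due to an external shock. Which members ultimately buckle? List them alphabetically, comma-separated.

Round 1 — N20 buckles (initial).
  N25: +50 → 50 < 100
  N6: +75 → 75 ≥ 70
Round 2 — N6 buckles.
  N29: +60 → 60 < 70
No further bucklings.

N20, N6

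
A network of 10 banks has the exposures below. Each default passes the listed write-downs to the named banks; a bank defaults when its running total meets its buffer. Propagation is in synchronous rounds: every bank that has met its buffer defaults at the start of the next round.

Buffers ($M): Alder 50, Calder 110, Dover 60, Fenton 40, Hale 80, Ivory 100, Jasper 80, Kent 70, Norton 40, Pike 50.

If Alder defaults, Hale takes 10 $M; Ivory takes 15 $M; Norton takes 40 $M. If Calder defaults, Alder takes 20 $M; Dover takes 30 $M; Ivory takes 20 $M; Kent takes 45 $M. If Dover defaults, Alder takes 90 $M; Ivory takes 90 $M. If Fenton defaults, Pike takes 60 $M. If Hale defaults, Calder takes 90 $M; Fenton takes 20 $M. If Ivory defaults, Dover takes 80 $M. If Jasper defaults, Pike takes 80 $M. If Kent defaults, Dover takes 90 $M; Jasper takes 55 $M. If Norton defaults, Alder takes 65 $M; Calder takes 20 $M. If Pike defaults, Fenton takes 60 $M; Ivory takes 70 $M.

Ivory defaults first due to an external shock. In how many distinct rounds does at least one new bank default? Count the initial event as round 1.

Round 1 — Ivory defaults (initial).
  Dover: +80 → 80 ≥ 60
Round 2 — Dover defaults.
  Alder: +90 → 90 ≥ 50
Round 3 — Alder defaults.
  Hale: +10 → 10 < 80
  Norton: +40 → 40 ≥ 40
Round 4 — Norton defaults.
  Calder: +20 → 20 < 110
No further defaults.

4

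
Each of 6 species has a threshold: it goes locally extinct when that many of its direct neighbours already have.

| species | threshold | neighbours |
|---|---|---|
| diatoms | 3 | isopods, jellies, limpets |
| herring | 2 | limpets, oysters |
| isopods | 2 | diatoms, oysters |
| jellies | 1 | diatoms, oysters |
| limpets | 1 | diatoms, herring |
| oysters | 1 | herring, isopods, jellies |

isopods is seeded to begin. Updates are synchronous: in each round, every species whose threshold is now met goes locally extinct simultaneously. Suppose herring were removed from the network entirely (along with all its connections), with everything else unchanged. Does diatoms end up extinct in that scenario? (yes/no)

With herring removed:
Round 1 — isopods goes locally extinct (initial).
Round 2 — checking thresholds:
  diatoms: 1 of 3 neighbours < 3, holds.
  oysters: 1 of 2 neighbours ≥ 1, goes locally extinct.
Round 3 — checking thresholds:
  diatoms: 1 of 3 neighbours < 3, holds.
  jellies: 1 of 2 neighbours ≥ 1, goes locally extinct.
Round 4 — no new extinctions; cascade stops.

no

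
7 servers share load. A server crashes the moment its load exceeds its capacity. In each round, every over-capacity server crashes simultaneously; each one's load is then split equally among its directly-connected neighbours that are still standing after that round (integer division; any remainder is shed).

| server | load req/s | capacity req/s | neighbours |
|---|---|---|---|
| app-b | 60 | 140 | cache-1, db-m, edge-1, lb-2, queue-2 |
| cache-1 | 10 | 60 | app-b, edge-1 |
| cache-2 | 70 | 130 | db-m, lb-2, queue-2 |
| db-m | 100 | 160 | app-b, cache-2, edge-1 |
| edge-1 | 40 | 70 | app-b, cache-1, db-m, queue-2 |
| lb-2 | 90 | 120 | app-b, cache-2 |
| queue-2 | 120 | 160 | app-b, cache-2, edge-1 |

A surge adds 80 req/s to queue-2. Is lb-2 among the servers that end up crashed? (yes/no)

yes

Round 1 — queue-2 at 200 > 160. queue-2 crashes.
  queue-2 sheds 200 req/s to app-b, cache-2, edge-1: 66 each (2 lost).
    app-b: 60+66 = 126 ≤ 140
    cache-2: 70+66 = 136 > 130
    edge-1: 40+66 = 106 > 70
Round 2 — cache-2, edge-1 crash.
  cache-2 sheds 136 req/s to db-m, lb-2: 68 each.
    db-m: 100+68 = 168 > 160
    lb-2: 90+68 = 158 > 120
  edge-1 sheds 106 req/s to app-b, cache-1, db-m: 35 each (1 lost).
    app-b: 126+35 = 161 > 140
    cache-1: 10+35 = 45 ≤ 60
    db-m: 168+35 = 203 > 160
Round 3 — app-b, db-m, lb-2 crash.
  app-b sheds 161 req/s to cache-1: 161 each.
    cache-1: 45+161 = 206 > 60
  db-m sheds 203 req/s: no online neighbours, lost.
  lb-2 sheds 158 req/s: no online neighbours, lost.
Round 4 — cache-1 crashes.
  cache-1 sheds 206 req/s: no online neighbours, lost.
No further crashes.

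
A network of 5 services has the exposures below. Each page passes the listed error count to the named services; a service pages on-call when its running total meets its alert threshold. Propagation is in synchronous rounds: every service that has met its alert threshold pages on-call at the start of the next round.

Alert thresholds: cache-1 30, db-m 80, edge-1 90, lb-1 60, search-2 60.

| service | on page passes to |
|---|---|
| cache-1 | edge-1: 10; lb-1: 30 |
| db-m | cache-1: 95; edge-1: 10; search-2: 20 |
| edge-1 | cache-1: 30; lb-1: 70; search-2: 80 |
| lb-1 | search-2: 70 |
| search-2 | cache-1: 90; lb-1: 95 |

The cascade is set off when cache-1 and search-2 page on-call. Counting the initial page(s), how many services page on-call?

Round 1 — cache-1, search-2 page on-call (initial).
  edge-1: +10 → 10 < 90
  lb-1: +30+95 → 125 ≥ 60
Round 2 — lb-1 pages on-call.
No further pages.

3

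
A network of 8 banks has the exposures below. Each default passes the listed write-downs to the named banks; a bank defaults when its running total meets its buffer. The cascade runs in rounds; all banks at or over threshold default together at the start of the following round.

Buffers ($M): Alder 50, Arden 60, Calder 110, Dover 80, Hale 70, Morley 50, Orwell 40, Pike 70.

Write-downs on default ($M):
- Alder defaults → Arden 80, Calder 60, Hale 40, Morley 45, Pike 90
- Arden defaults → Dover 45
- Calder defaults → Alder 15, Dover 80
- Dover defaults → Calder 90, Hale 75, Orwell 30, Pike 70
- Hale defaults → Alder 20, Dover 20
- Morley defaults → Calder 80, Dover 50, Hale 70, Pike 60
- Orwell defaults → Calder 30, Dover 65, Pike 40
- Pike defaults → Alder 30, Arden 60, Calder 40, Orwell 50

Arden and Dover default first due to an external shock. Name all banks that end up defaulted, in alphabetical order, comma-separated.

Alder, Arden, Calder, Dover, Hale, Orwell, Pike

Round 1 — Arden, Dover default (initial).
  Calder: +90 → 90 < 110
  Hale: +75 → 75 ≥ 70
  Orwell: +30 → 30 < 40
  Pike: +70 → 70 ≥ 70
Round 2 — Hale, Pike default.
  Alder: +20+30 → 50 ≥ 50
  Calder: +40 → 130 ≥ 110
  Orwell: +50 → 80 ≥ 40
Round 3 — Alder, Calder, Orwell default.
  Morley: +45 → 45 < 50
No further defaults.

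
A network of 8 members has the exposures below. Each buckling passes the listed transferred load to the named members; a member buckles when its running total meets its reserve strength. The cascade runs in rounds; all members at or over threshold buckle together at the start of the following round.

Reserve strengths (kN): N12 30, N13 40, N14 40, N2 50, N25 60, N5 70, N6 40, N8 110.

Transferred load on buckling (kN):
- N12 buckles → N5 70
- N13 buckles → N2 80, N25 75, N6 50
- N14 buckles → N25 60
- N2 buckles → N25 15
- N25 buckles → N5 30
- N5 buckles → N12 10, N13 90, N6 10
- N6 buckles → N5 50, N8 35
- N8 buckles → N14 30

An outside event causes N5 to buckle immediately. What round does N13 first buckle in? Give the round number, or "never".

Round 1 — N5 buckles (initial).
  N12: +10 → 10 < 30
  N13: +90 → 90 ≥ 40
  N6: +10 → 10 < 40
Round 2 — N13 buckles.
  N2: +80 → 80 ≥ 50
  N25: +75 → 75 ≥ 60
  N6: +50 → 60 ≥ 40
Round 3 — N2, N25, N6 buckle.
  N8: +35 → 35 < 110
No further bucklings.

2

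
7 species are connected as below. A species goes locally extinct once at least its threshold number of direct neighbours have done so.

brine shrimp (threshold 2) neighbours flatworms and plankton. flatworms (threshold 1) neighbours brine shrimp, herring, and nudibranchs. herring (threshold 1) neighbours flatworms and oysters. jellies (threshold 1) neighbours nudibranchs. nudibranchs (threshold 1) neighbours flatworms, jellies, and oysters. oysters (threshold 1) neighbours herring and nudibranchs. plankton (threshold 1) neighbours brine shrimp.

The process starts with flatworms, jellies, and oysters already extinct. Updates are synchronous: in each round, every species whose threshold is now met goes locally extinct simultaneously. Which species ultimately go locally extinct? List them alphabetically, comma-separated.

flatworms, herring, jellies, nudibranchs, oysters

Round 1 — flatworms, jellies, oysters go locally extinct (initial).
Round 2 — checking thresholds:
  brine shrimp: 1 of 2 neighbours < 2, not yet.
  herring: 2 of 2 neighbours ≥ 1, goes locally extinct.
  nudibranchs: 3 of 3 neighbours ≥ 1, goes locally extinct.
Round 3 — no new extinctions; cascade stops.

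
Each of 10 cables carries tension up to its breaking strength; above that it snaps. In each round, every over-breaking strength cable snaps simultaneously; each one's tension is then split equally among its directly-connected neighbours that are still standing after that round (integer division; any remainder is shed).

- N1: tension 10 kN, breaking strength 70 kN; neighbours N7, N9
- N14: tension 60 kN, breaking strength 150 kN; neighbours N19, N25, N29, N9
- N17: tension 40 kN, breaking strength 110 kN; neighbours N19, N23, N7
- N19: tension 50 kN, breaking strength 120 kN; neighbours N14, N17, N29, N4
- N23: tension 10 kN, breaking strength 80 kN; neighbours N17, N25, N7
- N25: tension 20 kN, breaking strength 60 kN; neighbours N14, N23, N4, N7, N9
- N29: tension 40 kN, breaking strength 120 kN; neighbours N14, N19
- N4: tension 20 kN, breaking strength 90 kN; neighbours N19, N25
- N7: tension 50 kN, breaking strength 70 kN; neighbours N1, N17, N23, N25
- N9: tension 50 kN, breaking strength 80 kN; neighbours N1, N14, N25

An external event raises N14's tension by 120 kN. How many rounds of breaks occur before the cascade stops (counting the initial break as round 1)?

3

Round 1 — N14 at 180 > 150. N14 snaps.
  N14 sheds 180 kN to N19, N25, N29, N9: 45 each.
    N19: 50+45 = 95 ≤ 120
    N25: 20+45 = 65 > 60
    N29: 40+45 = 85 ≤ 120
    N9: 50+45 = 95 > 80
Round 2 — N25, N9 snap.
  N25 sheds 65 kN to N23, N4, N7: 21 each (2 lost).
    N23: 10+21 = 31 ≤ 80
    N4: 20+21 = 41 ≤ 90
    N7: 50+21 = 71 > 70
  N9 sheds 95 kN to N1: 95 each.
    N1: 10+95 = 105 > 70
Round 3 — N1, N7 snap.
  N1 sheds 105 kN: no online neighbours, lost.
  N7 sheds 71 kN to N17, N23: 35 each (1 lost).
    N17: 40+35 = 75 ≤ 110
    N23: 31+35 = 66 ≤ 80
No further breaks.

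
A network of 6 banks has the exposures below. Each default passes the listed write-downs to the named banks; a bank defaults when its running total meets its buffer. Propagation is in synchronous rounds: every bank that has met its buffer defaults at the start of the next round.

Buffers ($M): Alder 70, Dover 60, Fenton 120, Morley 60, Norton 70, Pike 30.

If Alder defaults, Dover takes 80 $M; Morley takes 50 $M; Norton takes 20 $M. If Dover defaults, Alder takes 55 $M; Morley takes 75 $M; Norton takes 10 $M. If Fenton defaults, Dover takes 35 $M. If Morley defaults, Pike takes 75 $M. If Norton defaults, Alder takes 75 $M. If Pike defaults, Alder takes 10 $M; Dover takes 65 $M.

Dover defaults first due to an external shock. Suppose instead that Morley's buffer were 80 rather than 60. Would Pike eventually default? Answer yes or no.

With Morley's buffer at 80:
Round 1 — Dover defaults (initial).
  Alder: +55 → 55 < 70
  Morley: +75 → 75 < 80
  Norton: +10 → 10 < 70
No further defaults.

no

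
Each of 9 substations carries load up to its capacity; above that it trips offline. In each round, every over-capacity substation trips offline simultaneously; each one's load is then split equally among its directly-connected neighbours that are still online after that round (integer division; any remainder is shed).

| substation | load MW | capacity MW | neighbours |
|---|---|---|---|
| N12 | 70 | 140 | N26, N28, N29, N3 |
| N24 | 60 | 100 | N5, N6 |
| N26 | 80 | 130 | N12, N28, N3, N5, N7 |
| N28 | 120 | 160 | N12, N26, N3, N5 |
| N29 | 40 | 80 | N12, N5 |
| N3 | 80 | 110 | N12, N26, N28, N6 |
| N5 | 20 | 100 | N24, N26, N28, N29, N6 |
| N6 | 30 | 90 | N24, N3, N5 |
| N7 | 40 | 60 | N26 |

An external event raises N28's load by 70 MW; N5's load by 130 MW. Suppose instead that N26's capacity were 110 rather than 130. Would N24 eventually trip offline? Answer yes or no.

With N26's capacity at 110:
Round 1 — N28 at 190 > 160; N5 at 150 > 100. N28, N5 trip offline.
  N28 sheds 190 MW to N12, N26, N3: 63 each (1 lost).
    N12: 70+63 = 133 ≤ 140
    N26: 80+63 = 143 > 110
    N3: 80+63 = 143 > 110
  N5 sheds 150 MW to N24, N26, N29, N6: 37 each (2 lost).
    N24: 60+37 = 97 ≤ 100
    N26: 143+37 = 180 > 110
    N29: 40+37 = 77 ≤ 80
    N6: 30+37 = 67 ≤ 90
Round 2 — N26, N3 trip offline.
  N26 sheds 180 MW to N12, N7: 90 each.
    N12: 133+90 = 223 > 140
    N7: 40+90 = 130 > 60
  N3 sheds 143 MW to N12, N6: 71 each (1 lost).
    N12: 223+71 = 294 > 140
    N6: 67+71 = 138 > 90
Round 3 — N12, N6, N7 trip offline.
  N12 sheds 294 MW to N29: 294 each.
    N29: 77+294 = 371 > 80
  N6 sheds 138 MW to N24: 138 each.
    N24: 97+138 = 235 > 100
  N7 sheds 130 MW: no online neighbours, lost.
Round 4 — N24, N29 trip offline.
  N24 sheds 235 MW: no online neighbours, lost.
  N29 sheds 371 MW: no online neighbours, lost.
No further trips.

yes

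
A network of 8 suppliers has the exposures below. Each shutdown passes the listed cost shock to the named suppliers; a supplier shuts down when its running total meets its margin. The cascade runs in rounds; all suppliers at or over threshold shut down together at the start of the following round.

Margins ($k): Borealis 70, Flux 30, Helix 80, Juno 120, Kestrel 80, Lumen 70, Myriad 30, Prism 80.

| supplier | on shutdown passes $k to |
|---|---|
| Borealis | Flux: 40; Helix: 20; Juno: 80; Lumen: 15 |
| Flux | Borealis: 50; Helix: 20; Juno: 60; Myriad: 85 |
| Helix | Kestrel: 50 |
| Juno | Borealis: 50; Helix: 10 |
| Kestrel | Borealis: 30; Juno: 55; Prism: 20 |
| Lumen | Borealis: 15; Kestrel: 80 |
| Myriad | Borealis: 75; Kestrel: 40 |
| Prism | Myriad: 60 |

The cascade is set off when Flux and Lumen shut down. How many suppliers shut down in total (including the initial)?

Round 1 — Flux, Lumen shut down (initial).
  Borealis: +50+15 → 65 < 70
  Helix: +20 → 20 < 80
  Juno: +60 → 60 < 120
  Kestrel: +80 → 80 ≥ 80
  Myriad: +85 → 85 ≥ 30
Round 2 — Kestrel, Myriad shut down.
  Borealis: +30+75 → 170 ≥ 70
  Juno: +55 → 115 < 120
  Prism: +20 → 20 < 80
Round 3 — Borealis shuts down.
  Helix: +20 → 40 < 80
  Juno: +80 → 195 ≥ 120
Round 4 — Juno shuts down.
  Helix: +10 → 50 < 80
No further shutdowns.

6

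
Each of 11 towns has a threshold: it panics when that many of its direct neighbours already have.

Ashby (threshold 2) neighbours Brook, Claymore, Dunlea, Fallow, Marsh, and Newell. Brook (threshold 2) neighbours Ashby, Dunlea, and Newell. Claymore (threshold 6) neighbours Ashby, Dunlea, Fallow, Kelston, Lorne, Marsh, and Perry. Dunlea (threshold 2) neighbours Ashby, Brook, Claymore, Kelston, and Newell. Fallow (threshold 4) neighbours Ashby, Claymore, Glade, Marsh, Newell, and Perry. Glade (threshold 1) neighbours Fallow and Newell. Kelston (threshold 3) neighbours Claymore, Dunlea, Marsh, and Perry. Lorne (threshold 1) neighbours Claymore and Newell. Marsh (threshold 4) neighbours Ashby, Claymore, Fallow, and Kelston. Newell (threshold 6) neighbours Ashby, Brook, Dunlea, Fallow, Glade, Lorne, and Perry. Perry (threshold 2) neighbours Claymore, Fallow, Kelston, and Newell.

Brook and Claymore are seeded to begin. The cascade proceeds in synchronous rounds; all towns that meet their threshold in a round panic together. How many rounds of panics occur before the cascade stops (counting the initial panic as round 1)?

Round 1 — Brook, Claymore panic (initial).
Round 2 — checking thresholds:
  Ashby: 2 of 6 neighbours ≥ 2, panics.
  Dunlea: 2 of 5 neighbours ≥ 2, panics.
  Fallow: 1 of 6 neighbours < 4, below threshold.
  Kelston: 1 of 4 neighbours < 3, below threshold.
  Lorne: 1 of 2 neighbours ≥ 1, panics.
  Marsh: 1 of 4 neighbours < 4, below threshold.
  Newell: 1 of 7 neighbours < 6, below threshold.
  Perry: 1 of 4 neighbours < 2, below threshold.
Round 3 — no new panics; cascade stops.

2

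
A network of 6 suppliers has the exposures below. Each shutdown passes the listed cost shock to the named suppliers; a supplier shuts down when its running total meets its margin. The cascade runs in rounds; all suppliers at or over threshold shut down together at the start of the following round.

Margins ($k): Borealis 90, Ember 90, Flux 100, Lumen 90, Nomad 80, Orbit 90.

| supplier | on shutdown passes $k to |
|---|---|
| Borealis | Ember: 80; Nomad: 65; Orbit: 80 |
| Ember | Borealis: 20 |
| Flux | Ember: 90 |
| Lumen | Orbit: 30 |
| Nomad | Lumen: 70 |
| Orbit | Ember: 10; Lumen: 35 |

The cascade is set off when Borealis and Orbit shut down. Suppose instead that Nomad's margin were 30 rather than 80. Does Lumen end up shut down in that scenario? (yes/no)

yes

With Nomad's margin at 30:
Round 1 — Borealis, Orbit shut down (initial).
  Ember: +80+10 → 90 ≥ 90
  Lumen: +35 → 35 < 90
  Nomad: +65 → 65 ≥ 30
Round 2 — Ember, Nomad shut down.
  Lumen: +70 → 105 ≥ 90
Round 3 — Lumen shuts down.
No further shutdowns.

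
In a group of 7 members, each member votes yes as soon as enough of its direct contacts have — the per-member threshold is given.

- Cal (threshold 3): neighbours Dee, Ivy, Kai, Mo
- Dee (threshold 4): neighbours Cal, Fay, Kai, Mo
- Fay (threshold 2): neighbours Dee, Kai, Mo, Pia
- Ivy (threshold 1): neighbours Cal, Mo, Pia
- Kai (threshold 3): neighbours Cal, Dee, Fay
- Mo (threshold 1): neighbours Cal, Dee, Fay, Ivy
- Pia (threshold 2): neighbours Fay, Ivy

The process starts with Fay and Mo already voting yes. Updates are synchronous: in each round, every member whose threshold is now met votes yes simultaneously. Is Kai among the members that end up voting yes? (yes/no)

no

Round 1 — Fay, Mo vote yes (initial).
Round 2 — checking thresholds:
  Cal: 1 of 4 neighbours < 3, holds.
  Dee: 2 of 4 neighbours < 4, holds.
  Ivy: 1 of 3 neighbours ≥ 1, votes yes.
  Kai: 1 of 3 neighbours < 3, holds.
  Pia: 1 of 2 neighbours < 2, holds.
Round 3 — checking thresholds:
  Cal: 2 of 4 neighbours < 3, holds.
  Dee: 2 of 4 neighbours < 4, holds.
  Kai: 1 of 3 neighbours < 3, holds.
  Pia: 2 of 2 neighbours ≥ 2, votes yes.
Round 4 — no new yes votes; cascade stops.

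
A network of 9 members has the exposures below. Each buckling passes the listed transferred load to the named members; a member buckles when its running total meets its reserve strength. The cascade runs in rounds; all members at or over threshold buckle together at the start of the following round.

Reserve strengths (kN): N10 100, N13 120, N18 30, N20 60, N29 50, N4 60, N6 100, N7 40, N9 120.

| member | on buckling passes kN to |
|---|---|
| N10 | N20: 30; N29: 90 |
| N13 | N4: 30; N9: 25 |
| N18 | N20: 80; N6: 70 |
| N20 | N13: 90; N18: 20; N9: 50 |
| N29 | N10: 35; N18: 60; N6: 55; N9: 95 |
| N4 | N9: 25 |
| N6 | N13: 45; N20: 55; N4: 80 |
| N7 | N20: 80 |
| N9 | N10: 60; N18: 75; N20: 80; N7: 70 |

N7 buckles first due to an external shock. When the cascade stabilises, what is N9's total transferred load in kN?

Round 1 — N7 buckles (initial).
  N20: +80 → 80 ≥ 60
Round 2 — N20 buckles.
  N13: +90 → 90 < 120
  N18: +20 → 20 < 30
  N9: +50 → 50 < 120
No further bucklings.

50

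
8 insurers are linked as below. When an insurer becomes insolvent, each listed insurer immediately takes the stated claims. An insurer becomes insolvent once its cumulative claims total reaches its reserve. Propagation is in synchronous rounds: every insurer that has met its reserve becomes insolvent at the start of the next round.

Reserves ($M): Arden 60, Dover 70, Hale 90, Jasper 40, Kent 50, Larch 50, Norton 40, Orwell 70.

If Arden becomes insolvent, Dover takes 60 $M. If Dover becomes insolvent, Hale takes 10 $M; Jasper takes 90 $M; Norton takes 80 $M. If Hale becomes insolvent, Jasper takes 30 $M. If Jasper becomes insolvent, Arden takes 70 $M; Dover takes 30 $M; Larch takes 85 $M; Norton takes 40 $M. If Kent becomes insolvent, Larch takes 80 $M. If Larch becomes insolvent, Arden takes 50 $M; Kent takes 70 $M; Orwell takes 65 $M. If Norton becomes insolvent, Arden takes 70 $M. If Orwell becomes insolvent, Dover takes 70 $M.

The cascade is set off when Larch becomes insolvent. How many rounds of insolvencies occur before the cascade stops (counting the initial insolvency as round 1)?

Round 1 — Larch becomes insolvent (initial).
  Arden: +50 → 50 < 60
  Kent: +70 → 70 ≥ 50
  Orwell: +65 → 65 < 70
Round 2 — Kent becomes insolvent.
No further insolvencies.

2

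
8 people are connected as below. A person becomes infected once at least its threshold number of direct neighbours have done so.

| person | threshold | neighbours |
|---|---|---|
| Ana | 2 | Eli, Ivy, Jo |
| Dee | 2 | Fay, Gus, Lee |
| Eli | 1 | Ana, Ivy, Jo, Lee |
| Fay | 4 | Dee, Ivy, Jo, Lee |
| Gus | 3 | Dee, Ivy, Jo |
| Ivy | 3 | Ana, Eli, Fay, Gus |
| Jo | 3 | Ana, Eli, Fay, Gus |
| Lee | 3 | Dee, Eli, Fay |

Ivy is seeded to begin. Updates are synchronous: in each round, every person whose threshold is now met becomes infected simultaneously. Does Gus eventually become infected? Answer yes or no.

no

Round 1 — Ivy becomes infected (initial).
Round 2 — checking thresholds:
  Ana: 1 of 3 neighbours < 2, holds.
  Eli: 1 of 4 neighbours ≥ 1, becomes infected.
  Fay: 1 of 4 neighbours < 4, holds.
  Gus: 1 of 3 neighbours < 3, holds.
Round 3 — checking thresholds:
  Ana: 2 of 3 neighbours ≥ 2, becomes infected.
  Fay: 1 of 4 neighbours < 4, holds.
  Gus: 1 of 3 neighbours < 3, holds.
  Jo: 1 of 4 neighbours < 3, holds.
  Lee: 1 of 3 neighbours < 3, holds.
Round 4 — no new infections; cascade stops.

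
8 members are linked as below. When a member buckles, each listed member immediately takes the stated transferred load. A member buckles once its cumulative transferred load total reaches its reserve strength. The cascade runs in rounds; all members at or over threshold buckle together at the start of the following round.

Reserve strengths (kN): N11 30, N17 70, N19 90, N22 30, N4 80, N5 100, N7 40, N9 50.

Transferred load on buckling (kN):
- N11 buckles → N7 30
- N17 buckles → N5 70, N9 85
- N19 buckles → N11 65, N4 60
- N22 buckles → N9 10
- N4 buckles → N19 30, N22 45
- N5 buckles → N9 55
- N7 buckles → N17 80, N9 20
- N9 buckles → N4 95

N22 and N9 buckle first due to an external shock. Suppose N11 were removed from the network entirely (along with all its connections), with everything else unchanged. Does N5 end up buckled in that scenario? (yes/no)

no

With N11 removed:
Round 1 — N22, N9 buckle (initial).
  N4: +95 → 95 ≥ 80
Round 2 — N4 buckles.
  N19: +30 → 30 < 90
No further bucklings.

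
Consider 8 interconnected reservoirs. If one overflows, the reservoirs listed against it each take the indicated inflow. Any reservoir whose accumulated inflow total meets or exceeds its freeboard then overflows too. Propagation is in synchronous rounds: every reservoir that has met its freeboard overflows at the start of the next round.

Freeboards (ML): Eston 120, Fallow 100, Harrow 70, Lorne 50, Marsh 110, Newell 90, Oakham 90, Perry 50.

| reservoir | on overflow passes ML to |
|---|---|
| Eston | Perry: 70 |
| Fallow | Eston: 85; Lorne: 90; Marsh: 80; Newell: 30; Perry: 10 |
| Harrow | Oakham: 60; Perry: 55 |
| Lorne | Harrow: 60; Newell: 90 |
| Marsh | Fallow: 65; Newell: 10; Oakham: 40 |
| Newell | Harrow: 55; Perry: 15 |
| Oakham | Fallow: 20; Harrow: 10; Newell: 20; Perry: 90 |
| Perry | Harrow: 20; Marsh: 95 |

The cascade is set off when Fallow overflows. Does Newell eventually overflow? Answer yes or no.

yes

Round 1 — Fallow overflows (initial).
  Eston: +85 → 85 < 120
  Lorne: +90 → 90 ≥ 50
  Marsh: +80 → 80 < 110
  Newell: +30 → 30 < 90
  Perry: +10 → 10 < 50
Round 2 — Lorne overflows.
  Harrow: +60 → 60 < 70
  Newell: +90 → 120 ≥ 90
Round 3 — Newell overflows.
  Harrow: +55 → 115 ≥ 70
  Perry: +15 → 25 < 50
Round 4 — Harrow overflows.
  Oakham: +60 → 60 < 90
  Perry: +55 → 80 ≥ 50
Round 5 — Perry overflows.
  Marsh: +95 → 175 ≥ 110
Round 6 — Marsh overflows.
  Oakham: +40 → 100 ≥ 90
Round 7 — Oakham overflows.
No further overflows.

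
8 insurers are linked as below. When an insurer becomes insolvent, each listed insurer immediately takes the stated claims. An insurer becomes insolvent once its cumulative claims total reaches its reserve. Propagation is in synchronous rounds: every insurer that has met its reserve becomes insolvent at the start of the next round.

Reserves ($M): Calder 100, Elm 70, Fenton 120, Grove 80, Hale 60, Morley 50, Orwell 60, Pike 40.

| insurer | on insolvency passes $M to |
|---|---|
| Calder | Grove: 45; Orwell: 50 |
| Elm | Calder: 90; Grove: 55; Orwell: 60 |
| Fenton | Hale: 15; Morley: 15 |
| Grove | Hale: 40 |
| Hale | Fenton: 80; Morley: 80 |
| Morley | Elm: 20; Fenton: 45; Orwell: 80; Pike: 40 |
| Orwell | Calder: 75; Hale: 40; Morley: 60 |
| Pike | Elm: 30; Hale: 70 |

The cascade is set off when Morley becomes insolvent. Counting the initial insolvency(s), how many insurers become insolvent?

Round 1 — Morley becomes insolvent (initial).
  Elm: +20 → 20 < 70
  Fenton: +45 → 45 < 120
  Orwell: +80 → 80 ≥ 60
  Pike: +40 → 40 ≥ 40
Round 2 — Orwell, Pike become insolvent.
  Calder: +75 → 75 < 100
  Elm: +30 → 50 < 70
  Hale: +40+70 → 110 ≥ 60
Round 3 — Hale becomes insolvent.
  Fenton: +80 → 125 ≥ 120
Round 4 — Fenton becomes insolvent.
No further insolvencies.

5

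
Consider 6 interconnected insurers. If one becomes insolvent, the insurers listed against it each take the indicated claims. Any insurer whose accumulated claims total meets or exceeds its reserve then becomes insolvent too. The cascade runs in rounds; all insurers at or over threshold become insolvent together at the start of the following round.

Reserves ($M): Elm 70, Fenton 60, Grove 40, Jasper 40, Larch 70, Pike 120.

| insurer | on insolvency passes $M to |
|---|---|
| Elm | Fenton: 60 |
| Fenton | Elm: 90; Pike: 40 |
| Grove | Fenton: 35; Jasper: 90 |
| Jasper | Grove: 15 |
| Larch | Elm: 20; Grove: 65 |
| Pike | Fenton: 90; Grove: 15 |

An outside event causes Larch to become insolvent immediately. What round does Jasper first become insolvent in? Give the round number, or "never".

Round 1 — Larch becomes insolvent (initial).
  Elm: +20 → 20 < 70
  Grove: +65 → 65 ≥ 40
Round 2 — Grove becomes insolvent.
  Fenton: +35 → 35 < 60
  Jasper: +90 → 90 ≥ 40
Round 3 — Jasper becomes insolvent.
No further insolvencies.

3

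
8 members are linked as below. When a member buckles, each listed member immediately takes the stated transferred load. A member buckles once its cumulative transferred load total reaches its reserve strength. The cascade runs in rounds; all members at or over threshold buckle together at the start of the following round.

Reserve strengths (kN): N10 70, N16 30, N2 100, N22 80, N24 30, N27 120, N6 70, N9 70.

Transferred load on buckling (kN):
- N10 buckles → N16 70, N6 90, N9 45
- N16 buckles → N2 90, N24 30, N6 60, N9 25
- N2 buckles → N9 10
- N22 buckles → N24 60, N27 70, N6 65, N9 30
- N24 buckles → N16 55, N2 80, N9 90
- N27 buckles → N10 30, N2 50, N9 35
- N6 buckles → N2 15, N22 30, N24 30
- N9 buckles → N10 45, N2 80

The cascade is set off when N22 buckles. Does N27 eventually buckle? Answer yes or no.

no

Round 1 — N22 buckles (initial).
  N24: +60 → 60 ≥ 30
  N27: +70 → 70 < 120
  N6: +65 → 65 < 70
  N9: +30 → 30 < 70
Round 2 — N24 buckles.
  N16: +55 → 55 ≥ 30
  N2: +80 → 80 < 100
  N9: +90 → 120 ≥ 70
Round 3 — N16, N9 buckle.
  N10: +45 → 45 < 70
  N2: +90+80 → 250 ≥ 100
  N6: +60 → 125 ≥ 70
Round 4 — N2, N6 buckle.
No further bucklings.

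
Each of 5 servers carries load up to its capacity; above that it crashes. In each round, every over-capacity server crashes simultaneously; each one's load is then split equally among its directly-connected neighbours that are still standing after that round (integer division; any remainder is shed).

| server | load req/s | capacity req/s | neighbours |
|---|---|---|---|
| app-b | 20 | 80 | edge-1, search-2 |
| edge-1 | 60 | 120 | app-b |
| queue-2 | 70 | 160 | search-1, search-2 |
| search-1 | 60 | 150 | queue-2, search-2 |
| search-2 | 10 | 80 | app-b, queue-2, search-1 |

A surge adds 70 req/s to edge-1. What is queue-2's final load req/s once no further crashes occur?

Round 1 — edge-1 at 130 > 120. edge-1 crashes.
  edge-1 sheds 130 req/s to app-b: 130 each.
    app-b: 20+130 = 150 > 80
Round 2 — app-b crashes.
  app-b sheds 150 req/s to search-2: 150 each.
    search-2: 10+150 = 160 > 80
Round 3 — search-2 crashes.
  search-2 sheds 160 req/s to queue-2, search-1: 80 each.
    queue-2: 70+80 = 150 ≤ 160
    search-1: 60+80 = 140 ≤ 150
No further crashes.

150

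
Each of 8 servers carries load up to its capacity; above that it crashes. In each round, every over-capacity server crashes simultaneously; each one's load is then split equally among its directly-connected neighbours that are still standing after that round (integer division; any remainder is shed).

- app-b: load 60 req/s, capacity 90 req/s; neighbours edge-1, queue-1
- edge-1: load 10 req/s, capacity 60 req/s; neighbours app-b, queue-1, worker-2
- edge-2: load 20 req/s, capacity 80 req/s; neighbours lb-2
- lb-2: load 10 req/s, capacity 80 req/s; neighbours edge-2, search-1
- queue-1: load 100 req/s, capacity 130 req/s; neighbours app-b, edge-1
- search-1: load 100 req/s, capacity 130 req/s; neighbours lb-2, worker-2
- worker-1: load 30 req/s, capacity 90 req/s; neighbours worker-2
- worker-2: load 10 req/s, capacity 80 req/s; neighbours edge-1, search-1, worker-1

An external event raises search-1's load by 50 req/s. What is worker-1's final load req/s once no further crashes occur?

72

Round 1 — search-1 at 150 > 130. search-1 crashes.
  search-1 sheds 150 req/s to lb-2, worker-2: 75 each.
    lb-2: 10+75 = 85 > 80
    worker-2: 10+75 = 85 > 80
Round 2 — lb-2, worker-2 crash.
  lb-2 sheds 85 req/s to edge-2: 85 each.
    edge-2: 20+85 = 105 > 80
  worker-2 sheds 85 req/s to edge-1, worker-1: 42 each (1 lost).
    edge-1: 10+42 = 52 ≤ 60
    worker-1: 30+42 = 72 ≤ 90
Round 3 — edge-2 crashes.
  edge-2 sheds 105 req/s: no online neighbours, lost.
No further crashes.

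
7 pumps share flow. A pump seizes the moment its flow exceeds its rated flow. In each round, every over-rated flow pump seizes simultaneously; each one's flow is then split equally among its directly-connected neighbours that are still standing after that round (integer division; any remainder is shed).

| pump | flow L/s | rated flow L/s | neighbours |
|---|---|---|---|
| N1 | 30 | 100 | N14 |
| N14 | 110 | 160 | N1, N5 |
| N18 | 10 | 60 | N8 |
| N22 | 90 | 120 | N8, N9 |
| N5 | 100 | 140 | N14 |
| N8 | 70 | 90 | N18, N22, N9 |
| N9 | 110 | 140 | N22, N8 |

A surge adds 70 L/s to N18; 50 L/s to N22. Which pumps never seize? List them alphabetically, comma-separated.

Round 1 — N18 at 80 > 60; N22 at 140 > 120. N18, N22 seize.
  N18 sheds 80 L/s to N8: 80 each.
    N8: 70+80 = 150 > 90
  N22 sheds 140 L/s to N8, N9: 70 each.
    N8: 150+70 = 220 > 90
    N9: 110+70 = 180 > 140
Round 2 — N8, N9 seize.
  N8 sheds 220 L/s: no online neighbours, lost.
  N9 sheds 180 L/s: no online neighbours, lost.
No further seizures.

N1, N14, N5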